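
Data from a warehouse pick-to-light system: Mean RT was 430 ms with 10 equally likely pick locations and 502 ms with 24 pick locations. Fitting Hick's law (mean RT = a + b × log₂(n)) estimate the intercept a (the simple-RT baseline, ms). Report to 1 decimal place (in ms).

240.6 ms

b = (RT₂ − RT₁)/(log₂ n₂ − log₂ n₁) = (502 − 430)/(4.5850 − 3.3219) = 57.006 ms/bit.
Intercept: a = 430 − 57.006·log₂(10) = 240.632 ms.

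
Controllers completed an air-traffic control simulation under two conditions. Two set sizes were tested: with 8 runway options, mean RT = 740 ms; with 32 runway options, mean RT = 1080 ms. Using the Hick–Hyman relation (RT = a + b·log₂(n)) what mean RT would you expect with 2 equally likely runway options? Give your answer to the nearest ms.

With log₂ n on the abscissa the relation is linear; from the two conditions:
  b = (1080 − 740) / (log₂ 32 − log₂ 8) = 340 / (5 − 3) = 170 ms/bit
  a = 740 − 170 × 3 = 230 ms
Then RT(2) = 230 + 170 × log₂ 2 = 230 + 170 × 1 ≈ 400.000 ms.

400 ms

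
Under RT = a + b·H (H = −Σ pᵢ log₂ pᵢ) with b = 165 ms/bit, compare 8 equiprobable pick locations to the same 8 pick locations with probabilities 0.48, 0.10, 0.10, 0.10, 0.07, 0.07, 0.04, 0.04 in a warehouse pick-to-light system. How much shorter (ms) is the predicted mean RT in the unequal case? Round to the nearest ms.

The RT saving is b·ΔH. Equiprobable H₀ = log₂(8) = 3.0000 bits; with the given probabilities H = 2.4135 bits.
b·(H₀ − H) = 165 × (3.0000 − 2.4135) = 96.78 ms.

97 ms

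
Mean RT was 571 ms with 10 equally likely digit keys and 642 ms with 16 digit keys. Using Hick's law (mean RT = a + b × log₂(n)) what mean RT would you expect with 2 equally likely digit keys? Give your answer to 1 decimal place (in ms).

327.9 ms

Fit slope and intercept:
  b = (642 − 571) / (log₂ 16 − log₂ 10) = 71 / (4 − 3.3219) = 104.709 ms/bit
  a = 571 − 104.709 × 3.3219 = 223.165 ms
Then RT(2) = 223.165 + 104.709 × log₂ 2 = 223.165 + 104.709 × 1 ≈ 327.874 ms.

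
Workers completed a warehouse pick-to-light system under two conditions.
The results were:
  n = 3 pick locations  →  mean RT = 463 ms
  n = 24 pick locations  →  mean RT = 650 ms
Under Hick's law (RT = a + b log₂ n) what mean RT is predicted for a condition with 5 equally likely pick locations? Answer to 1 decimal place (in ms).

508.9 ms

RT is linear in log₂ n, so two points fix the line:
  b = (650 − 463) / (log₂ 24 − log₂ 3) = 187 / (4.5850 − 1.5850) = 62.333 ms/bit
  a = 463 − 62.333 × 1.5850 = 364.204 ms
Then RT(5) = 364.204 + 62.333 × log₂ 5 = 364.204 + 62.333 × 2.3219 ≈ 508.938 ms.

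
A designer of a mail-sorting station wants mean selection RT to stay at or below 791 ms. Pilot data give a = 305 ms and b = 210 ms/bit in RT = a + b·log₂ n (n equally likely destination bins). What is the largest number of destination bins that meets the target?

Set 305 + 210·log₂ n ≤ 791 → log₂ n ≤ (791 − 305)/210 = 2.3143.
So n ≤ 2^2.3143 = 4.974; the largest integer n is 4.

4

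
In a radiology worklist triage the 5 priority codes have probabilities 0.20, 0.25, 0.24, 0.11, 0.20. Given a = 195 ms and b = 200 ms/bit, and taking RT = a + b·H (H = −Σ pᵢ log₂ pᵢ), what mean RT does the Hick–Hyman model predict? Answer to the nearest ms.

H = 0.20·log₂(1/0.20) + 0.25·log₂(1/0.25) + 0.24·log₂(1/0.24) + 0.11·log₂(1/0.11) + 0.20·log₂(1/0.20) = 2.2732 bits.
RT = 195 + 200 × 2.2732 = 649.64 ms.

650 ms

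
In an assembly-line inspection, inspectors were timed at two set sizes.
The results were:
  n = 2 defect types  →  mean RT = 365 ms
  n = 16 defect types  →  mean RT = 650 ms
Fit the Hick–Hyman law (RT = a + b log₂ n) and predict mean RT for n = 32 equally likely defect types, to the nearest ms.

RT is linear in log₂ n, so two points fix the line:
  b = (650 − 365) / (log₂ 16 − log₂ 2) = 285 / (4 − 1) = 95 ms/bit
  a = 365 − 95 × 1 = 270 ms
Then RT(32) = 270 + 95 × log₂ 32 = 270 + 95 × 5 ≈ 745.000 ms.

745 ms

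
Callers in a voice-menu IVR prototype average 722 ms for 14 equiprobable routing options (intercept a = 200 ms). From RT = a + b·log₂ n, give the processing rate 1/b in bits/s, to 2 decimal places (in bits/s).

7.29 bits/s

b = (722 − 200)/log₂ 14 = 522/3.8074 = 137.103 ms per bit = 0.13710 s/bit; the reciprocal is 7.294 bits/s.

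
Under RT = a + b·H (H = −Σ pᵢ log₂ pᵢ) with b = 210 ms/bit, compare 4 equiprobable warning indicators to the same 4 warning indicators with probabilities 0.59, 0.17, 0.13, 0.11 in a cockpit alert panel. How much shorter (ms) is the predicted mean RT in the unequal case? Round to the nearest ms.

The RT saving is b·ΔH. Equiprobable H₀ = log₂(4) = 2.0000 bits; with the given probabilities H = 1.6166 bits.
b·(H₀ − H) = 210 × (2.0000 − 1.6166) = 80.51 ms.

81 ms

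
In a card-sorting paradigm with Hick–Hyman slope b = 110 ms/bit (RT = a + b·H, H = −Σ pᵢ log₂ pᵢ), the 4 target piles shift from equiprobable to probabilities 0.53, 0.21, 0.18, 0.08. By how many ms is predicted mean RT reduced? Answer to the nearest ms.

34 ms

Equiprobable entropy H₀ = log₂ 4 = 2.0000 bits.
Skewed entropy H = −Σ pᵢ log₂ pᵢ = 1.6951 bits.
ΔRT = b·(H₀ − H) = 110 × 0.3049 = 33.54 ms.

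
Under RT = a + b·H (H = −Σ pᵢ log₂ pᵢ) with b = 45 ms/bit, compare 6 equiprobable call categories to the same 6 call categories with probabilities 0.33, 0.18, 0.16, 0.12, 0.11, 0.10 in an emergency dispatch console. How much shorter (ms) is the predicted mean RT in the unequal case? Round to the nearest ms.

Equiprobable entropy H₀ = log₂ 6 = 2.5850 bits.
Skewed entropy H = −Σ pᵢ log₂ pᵢ = 2.4457 bits.
ΔRT = b·(H₀ − H) = 45 × 0.1393 = 6.27 ms.

6 ms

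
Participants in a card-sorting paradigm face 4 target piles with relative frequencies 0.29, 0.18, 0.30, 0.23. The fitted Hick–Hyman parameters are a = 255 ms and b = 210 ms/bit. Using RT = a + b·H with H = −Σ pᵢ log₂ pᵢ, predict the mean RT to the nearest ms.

669 ms

H = 0.29·log₂(1/0.29) + 0.18·log₂(1/0.18) + 0.30·log₂(1/0.30) + 0.23·log₂(1/0.23) = 1.9720 bits.
RT = 255 + 210 × 1.9720 = 669.11 ms.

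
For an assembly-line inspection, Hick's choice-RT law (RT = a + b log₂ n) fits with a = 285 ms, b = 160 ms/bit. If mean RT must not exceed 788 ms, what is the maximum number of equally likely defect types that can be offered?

Set 285 + 160·log₂ n ≤ 788 → log₂ n ≤ (788 − 285)/160 = 3.1437.
So n ≤ 2^3.1437 = 8.838; the largest integer n is 8.

8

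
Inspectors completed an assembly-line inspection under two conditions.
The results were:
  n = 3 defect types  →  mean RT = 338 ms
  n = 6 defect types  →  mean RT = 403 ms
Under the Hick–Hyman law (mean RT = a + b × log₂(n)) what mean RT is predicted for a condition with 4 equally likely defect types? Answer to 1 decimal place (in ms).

With log₂ n on the abscissa the relation is linear; from the two conditions:
  b = (403 − 338) / (log₂ 6 − log₂ 3) = 65 / (2.5850 − 1.5850) = 65.000 ms/bit
  a = 338 − 65.000 × 1.5850 = 234.977 ms
Then RT(4) = 234.977 + 65.000 × log₂ 4 = 234.977 + 65.000 × 2 ≈ 364.977 ms.

365.0 ms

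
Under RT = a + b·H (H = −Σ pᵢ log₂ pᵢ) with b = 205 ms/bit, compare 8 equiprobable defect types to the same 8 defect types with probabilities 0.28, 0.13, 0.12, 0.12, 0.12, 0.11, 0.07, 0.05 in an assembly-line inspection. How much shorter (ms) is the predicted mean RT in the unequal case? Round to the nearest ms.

34 ms

Equiprobable entropy H₀ = log₂ 8 = 3.0000 bits.
Skewed entropy H = −Σ pᵢ log₂ pᵢ = 2.8330 bits.
ΔRT = b·(H₀ − H) = 205 × 0.1670 = 34.23 ms.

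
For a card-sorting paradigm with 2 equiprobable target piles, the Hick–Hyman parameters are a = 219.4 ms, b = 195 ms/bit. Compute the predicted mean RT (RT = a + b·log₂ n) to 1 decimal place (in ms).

log₂(2) = 1 bits, so RT = 219.4 + 195 × 1 ≈ 414.400 ms.

414.4 ms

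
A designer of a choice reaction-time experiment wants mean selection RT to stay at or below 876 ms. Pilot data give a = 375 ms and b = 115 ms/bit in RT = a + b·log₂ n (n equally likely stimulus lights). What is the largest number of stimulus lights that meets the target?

20

Set 375 + 115·log₂ n ≤ 876 → log₂ n ≤ (876 − 375)/115 = 4.3565.
So n ≤ 2^4.3565 = 20.485; the largest integer n is 20.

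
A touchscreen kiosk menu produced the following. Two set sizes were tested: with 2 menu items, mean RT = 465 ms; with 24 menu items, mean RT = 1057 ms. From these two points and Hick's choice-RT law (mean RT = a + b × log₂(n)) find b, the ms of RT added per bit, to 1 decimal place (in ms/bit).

165.1 ms/bit

The slope on a log₂ axis is (1057 − 465) / (4.5850 − 1) = 165.134 ms/bit.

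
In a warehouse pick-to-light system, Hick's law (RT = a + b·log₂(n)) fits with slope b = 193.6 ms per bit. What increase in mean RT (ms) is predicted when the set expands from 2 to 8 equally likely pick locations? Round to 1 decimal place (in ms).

Only the slope matters, since a is common to both: ΔRT = b·log₂(n₂/n₁).
log₂(8) − log₂(2) = log₂(8/2) = log₂(4) = 2.
ΔRT = 193.6 × 2.0000 = 387.200 ms.

387.2 ms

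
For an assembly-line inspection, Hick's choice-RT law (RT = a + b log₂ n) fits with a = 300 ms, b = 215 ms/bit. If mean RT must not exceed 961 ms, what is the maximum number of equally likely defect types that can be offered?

8

Set 300 + 215·log₂ n ≤ 961 → log₂ n ≤ (961 − 300)/215 = 3.0744.
So n ≤ 2^3.0744 = 8.423; the largest integer n is 8.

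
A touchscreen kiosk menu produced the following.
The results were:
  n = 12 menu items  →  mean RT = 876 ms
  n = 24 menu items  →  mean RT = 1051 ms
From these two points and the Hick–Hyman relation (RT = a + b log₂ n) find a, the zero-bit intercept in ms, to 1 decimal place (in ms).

The slope on a log₂ axis is (1051 − 876) / (4.5850 − 3.5850) = 175.000 ms/bit.
Intercept: a = 876 − 175.000·log₂(12) = 248.632 ms.

248.6 ms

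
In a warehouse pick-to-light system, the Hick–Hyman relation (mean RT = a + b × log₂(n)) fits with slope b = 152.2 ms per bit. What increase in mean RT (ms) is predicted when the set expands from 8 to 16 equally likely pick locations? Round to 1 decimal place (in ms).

Only the slope matters, since a is common to both: ΔRT = b·log₂(n₂/n₁).
log₂(16) − log₂(8) = log₂(16/8) = log₂(2) = 1.
ΔRT = 152.2 × 1.0000 = 152.200 ms.

152.2 ms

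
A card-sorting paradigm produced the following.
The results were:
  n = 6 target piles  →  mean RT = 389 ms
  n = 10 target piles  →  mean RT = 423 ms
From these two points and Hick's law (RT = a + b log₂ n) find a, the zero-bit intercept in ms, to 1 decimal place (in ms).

b = (RT₂ − RT₁)/(log₂ n₂ − log₂ n₁) = (423 − 389)/(3.3219 − 2.5850) = 46.135 ms/bit.
Intercept: a = 389 − 46.135·log₂(6) = 269.742 ms.

269.7 ms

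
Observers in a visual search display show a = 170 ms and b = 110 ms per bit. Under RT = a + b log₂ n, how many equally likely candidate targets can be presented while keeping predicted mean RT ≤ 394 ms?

Information budget: (394 − 170)/110 = 2.0364 bits, so n ≤ 2^2.0364 = 4.102 → at most 4.

4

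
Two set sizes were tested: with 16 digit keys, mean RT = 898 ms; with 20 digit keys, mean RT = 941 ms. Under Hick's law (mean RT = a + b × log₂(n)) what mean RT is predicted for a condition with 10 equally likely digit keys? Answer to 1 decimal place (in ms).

807.4 ms

With log₂ n on the abscissa the relation is linear; from the two conditions:
  b = (941 − 898) / (log₂ 20 − log₂ 16) = 43 / (4.3219 − 4) = 133.570 ms/bit
  a = 898 − 133.570 × 4 = 363.719 ms
Then RT(10) = 363.719 + 133.570 × log₂ 10 = 363.719 + 133.570 × 3.3219 ≈ 807.430 ms.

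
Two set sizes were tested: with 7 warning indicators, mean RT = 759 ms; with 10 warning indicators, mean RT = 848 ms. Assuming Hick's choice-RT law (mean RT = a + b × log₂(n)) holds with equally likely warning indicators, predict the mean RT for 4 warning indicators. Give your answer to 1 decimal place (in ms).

With log₂ n on the abscissa the relation is linear; from the two conditions:
  b = (848 − 759) / (log₂ 10 − log₂ 7) = 89 / (3.3219 − 2.8074) = 172.959 ms/bit
  a = 759 − 172.959 × 2.8074 = 273.443 ms
Then RT(4) = 273.443 + 172.959 × log₂ 4 = 273.443 + 172.959 × 2 ≈ 619.361 ms.

619.4 ms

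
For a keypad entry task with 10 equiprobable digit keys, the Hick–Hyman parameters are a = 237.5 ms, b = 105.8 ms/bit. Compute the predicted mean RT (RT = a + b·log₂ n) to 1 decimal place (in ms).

log₂(10) = 3.3219 bits, so RT = 237.5 + 105.8 × 3.3219 ≈ 588.960 ms.

589.0 ms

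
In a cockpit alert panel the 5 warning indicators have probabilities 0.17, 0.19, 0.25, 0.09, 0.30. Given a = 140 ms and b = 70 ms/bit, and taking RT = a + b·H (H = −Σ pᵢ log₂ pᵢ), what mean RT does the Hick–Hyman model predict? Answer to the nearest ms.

H = 0.17·log₂(1/0.17) + 0.19·log₂(1/0.19) + 0.25·log₂(1/0.25) + 0.09·log₂(1/0.09) + 0.30·log₂(1/0.30) = 2.2236 bits.
RT = 140 + 70 × 2.2236 = 295.65 ms.

296 ms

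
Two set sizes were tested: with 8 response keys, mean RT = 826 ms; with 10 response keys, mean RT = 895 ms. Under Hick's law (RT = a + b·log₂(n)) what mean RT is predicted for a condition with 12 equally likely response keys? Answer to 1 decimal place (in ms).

951.4 ms

RT is linear in log₂ n, so two points fix the line:
  b = (895 − 826) / (log₂ 10 − log₂ 8) = 69 / (3.3219 − 3) = 214.334 ms/bit
  a = 826 − 214.334 × 3 = 182.999 ms
Then RT(12) = 182.999 + 214.334 × log₂ 12 = 182.999 + 214.334 × 3.5850 ≈ 951.377 ms.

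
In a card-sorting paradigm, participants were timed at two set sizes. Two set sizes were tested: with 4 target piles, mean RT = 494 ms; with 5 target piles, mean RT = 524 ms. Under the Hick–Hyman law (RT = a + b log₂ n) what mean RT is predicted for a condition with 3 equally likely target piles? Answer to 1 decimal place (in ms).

455.3 ms

Fit slope and intercept:
  b = (524 − 494) / (log₂ 5 − log₂ 4) = 30 / (2.3219 − 2) = 93.189 ms/bit
  a = 494 − 93.189 × 2 = 307.623 ms
Then RT(3) = 307.623 + 93.189 × log₂ 3 = 307.623 + 93.189 × 1.5850 ≈ 455.323 ms.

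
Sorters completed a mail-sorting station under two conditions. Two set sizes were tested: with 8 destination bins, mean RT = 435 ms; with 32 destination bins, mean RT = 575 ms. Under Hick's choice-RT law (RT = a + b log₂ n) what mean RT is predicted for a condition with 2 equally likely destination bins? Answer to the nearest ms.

RT is linear in log₂ n, so two points fix the line:
  b = (575 − 435) / (log₂ 32 − log₂ 8) = 140 / (5 − 3) = 70 ms/bit
  a = 435 − 70 × 3 = 225 ms
Then RT(2) = 225 + 70 × log₂ 2 = 225 + 70 × 1 ≈ 295.000 ms.

295 ms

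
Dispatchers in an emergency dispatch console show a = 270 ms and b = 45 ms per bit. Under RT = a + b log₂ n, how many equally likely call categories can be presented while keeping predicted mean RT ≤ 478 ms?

45·log₂ n ≤ 478 − 270 = 208, giving log₂ n ≤ 4.6222 and n ≤ 24.628. The largest whole number is 24.

24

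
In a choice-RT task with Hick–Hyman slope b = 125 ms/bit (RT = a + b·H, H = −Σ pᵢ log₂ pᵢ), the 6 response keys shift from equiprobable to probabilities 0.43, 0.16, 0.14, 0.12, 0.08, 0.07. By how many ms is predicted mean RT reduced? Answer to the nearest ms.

39 ms

The RT saving is b·ΔH. Equiprobable H₀ = log₂(6) = 2.5850 bits; with the given probabilities H = 2.2708 bits.
b·(H₀ − H) = 125 × (2.5850 − 2.2708) = 39.27 ms.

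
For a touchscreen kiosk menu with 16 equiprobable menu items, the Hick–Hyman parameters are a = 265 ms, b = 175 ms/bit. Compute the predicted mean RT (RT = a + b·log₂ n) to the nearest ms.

965 ms

log₂(16) = 4 bits, so RT = 265 + 175 × 4 ≈ 965.000 ms.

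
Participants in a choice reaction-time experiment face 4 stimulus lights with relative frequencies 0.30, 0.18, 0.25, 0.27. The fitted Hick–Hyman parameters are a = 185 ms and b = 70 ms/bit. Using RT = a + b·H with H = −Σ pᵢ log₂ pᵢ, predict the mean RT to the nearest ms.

323 ms

Entropy contributions −pᵢ log₂ pᵢ: 0.5211, 0.4453, 0.5000, 0.5100; sum H = 1.9764 bits.
RT = a + bH = 185 + 70·1.9764 = 323.35 ms.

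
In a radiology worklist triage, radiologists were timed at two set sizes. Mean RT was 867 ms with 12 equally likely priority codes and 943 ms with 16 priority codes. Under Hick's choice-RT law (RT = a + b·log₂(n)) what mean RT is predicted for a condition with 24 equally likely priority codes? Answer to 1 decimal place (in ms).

1050.1 ms

Fit slope and intercept:
  b = (943 − 867) / (log₂ 16 − log₂ 12) = 76 / (4 − 3.5850) = 183.116 ms/bit
  a = 867 − 183.116 × 3.5850 = 210.536 ms
Then RT(24) = 210.536 + 183.116 × log₂ 24 = 210.536 + 183.116 × 4.5850 ≈ 1050.116 ms.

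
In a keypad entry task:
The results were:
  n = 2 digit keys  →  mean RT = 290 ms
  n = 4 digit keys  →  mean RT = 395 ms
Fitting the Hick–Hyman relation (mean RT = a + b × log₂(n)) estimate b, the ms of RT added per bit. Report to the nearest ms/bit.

105 ms/bit

Slope: b = (395 − 290) / (log₂ 4 − log₂ 2) = 105/1.0000 = 105 ms/bit.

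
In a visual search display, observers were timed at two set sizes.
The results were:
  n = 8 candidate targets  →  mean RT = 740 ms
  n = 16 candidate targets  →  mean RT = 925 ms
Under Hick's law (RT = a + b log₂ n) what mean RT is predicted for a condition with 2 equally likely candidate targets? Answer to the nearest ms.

370 ms

Fit slope and intercept:
  b = (925 − 740) / (log₂ 16 − log₂ 8) = 185 / (4 − 3) = 185 ms/bit
  a = 740 − 185 × 3 = 185 ms
Then RT(2) = 185 + 185 × log₂ 2 = 185 + 185 × 1 ≈ 370.000 ms.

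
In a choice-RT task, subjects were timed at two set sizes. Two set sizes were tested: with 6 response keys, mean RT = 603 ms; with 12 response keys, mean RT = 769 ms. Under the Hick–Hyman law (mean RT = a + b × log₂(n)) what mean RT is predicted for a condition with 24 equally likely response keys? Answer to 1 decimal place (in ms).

Fit slope and intercept:
  b = (769 − 603) / (log₂ 12 − log₂ 6) = 166 / (3.5850 − 2.5850) = 166.000 ms/bit
  a = 603 − 166.000 × 2.5850 = 173.896 ms
Then RT(24) = 173.896 + 166.000 × log₂ 24 = 173.896 + 166.000 × 4.5850 ≈ 935.000 ms.

935.0 ms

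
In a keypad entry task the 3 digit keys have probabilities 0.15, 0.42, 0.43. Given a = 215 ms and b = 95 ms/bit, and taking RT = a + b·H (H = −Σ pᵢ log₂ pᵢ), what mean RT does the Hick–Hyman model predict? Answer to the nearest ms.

354 ms

H = 0.15·log₂(1/0.15) + 0.42·log₂(1/0.42) + 0.43·log₂(1/0.43) = 1.4598 bits.
RT = 215 + 95 × 1.4598 = 353.68 ms.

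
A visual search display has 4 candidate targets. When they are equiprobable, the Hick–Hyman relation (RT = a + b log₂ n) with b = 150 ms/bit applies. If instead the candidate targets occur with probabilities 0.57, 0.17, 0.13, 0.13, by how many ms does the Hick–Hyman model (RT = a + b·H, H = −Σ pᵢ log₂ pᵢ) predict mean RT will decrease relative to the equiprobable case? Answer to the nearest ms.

51 ms

The RT saving is b·ΔH. Equiprobable H₀ = log₂(4) = 2.0000 bits; with the given probabilities H = 1.6621 bits.
b·(H₀ − H) = 150 × (2.0000 − 1.6621) = 50.68 ms.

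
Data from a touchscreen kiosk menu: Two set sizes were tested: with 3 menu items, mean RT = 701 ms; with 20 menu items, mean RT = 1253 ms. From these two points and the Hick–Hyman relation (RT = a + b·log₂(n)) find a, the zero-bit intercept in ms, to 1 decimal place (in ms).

b = (RT₂ − RT₁)/(log₂ n₂ − log₂ n₁) = (1253 − 701)/(4.3219 − 1.5850) = 201.683 ms/bit.
a = RT₁ − b·log₂ n₁ = 701 − 201.683 × 1.5850 = 381.340 ms.

381.3 ms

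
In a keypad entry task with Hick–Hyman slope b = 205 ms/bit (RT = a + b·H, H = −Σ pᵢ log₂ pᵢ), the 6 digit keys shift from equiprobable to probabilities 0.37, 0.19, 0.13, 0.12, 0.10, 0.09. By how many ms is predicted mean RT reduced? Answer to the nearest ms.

42 ms

Equiprobable entropy H₀ = log₂ 6 = 2.5850 bits.
Skewed entropy H = −Σ pᵢ log₂ pᵢ = 2.3805 bits.
ΔRT = b·(H₀ − H) = 205 × 0.2044 = 41.91 ms.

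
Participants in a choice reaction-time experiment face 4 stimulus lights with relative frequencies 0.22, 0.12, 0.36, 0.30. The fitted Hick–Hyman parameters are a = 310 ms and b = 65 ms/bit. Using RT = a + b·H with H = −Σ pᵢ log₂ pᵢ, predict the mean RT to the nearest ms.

H = 0.22·log₂(1/0.22) + 0.12·log₂(1/0.12) + 0.36·log₂(1/0.36) + 0.30·log₂(1/0.30) = 1.8993 bits.
RT = 310 + 65 × 1.8993 = 433.46 ms.

433 ms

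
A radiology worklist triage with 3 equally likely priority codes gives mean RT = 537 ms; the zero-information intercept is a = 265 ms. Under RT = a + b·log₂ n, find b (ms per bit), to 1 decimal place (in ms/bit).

171.6 ms/bit

3 alternatives carry log₂ 3 = 1.5850 bits; the choice cost is 537 − 265 = 272 ms, so b = 272/1.5850 = 171.613 ms/bit.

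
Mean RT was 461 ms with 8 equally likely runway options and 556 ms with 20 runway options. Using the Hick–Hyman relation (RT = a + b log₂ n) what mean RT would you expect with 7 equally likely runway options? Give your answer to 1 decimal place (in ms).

RT is linear in log₂ n, so two points fix the line:
  b = (556 − 461) / (log₂ 20 − log₂ 8) = 95 / (4.3219 − 3) = 71.865 ms/bit
  a = 461 − 71.865 × 3 = 245.406 ms
Then RT(7) = 245.406 + 71.865 × log₂ 7 = 245.406 + 71.865 × 2.8074 ≈ 447.156 ms.

447.2 ms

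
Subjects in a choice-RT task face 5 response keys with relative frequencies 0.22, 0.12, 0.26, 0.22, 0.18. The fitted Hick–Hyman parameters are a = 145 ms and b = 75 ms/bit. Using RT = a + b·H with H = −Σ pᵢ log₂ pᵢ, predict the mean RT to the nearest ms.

H = 0.22·log₂(1/0.22) + 0.12·log₂(1/0.12) + 0.26·log₂(1/0.26) + 0.22·log₂(1/0.22) + 0.18·log₂(1/0.18) = 2.2788 bits.
RT = 145 + 75 × 2.2788 = 315.91 ms.

316 ms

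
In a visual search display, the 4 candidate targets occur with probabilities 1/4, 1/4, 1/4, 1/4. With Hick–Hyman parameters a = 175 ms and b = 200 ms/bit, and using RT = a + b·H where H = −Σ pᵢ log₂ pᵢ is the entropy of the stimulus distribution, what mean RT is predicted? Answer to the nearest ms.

H = −Σ pᵢ log₂ pᵢ = 0.25·2 + 0.25·2 + 0.25·2 + 0.25·2 = 2.000 bits.
RT = 175 + 200 × 2.000 = 575.00 ms.

575 ms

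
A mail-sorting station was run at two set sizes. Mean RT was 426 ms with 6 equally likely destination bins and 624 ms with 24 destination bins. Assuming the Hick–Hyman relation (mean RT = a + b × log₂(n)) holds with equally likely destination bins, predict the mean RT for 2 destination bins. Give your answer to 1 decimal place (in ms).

RT is linear in log₂ n, so two points fix the line:
  b = (624 − 426) / (log₂ 24 − log₂ 6) = 198 / (4.5850 − 2.5850) = 99.000 ms/bit
  a = 426 − 99.000 × 2.5850 = 170.089 ms
Then RT(2) = 170.089 + 99.000 × log₂ 2 = 170.089 + 99.000 × 1 ≈ 269.089 ms.

269.1 ms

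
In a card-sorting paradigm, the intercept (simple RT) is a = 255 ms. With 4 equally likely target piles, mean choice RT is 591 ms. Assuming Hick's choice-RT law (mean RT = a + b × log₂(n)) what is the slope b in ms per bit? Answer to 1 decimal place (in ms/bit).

168.0 ms/bit

log₂(4) = 2 bits.
b = (RT − a)/log₂ n = (591 − 255) / 2 = 168.000 ms/bit.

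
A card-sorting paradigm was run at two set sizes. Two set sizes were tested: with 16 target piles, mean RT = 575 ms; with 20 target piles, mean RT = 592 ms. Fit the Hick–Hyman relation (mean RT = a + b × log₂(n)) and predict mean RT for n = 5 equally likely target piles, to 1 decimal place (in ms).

With log₂ n on the abscissa the relation is linear; from the two conditions:
  b = (592 − 575) / (log₂ 20 − log₂ 16) = 17 / (4.3219 − 4) = 52.807 ms/bit
  a = 575 − 52.807 × 4 = 363.773 ms
Then RT(5) = 363.773 + 52.807 × log₂ 5 = 363.773 + 52.807 × 2.3219 ≈ 486.386 ms.

486.4 ms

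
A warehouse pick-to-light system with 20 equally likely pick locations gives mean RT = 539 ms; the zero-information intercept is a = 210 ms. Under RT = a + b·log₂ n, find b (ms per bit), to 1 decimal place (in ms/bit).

76.1 ms/bit

log₂(20) = 4.3219 bits.
b = (RT − a)/log₂ n = (539 − 210) / 4.3219 = 76.123 ms/bit.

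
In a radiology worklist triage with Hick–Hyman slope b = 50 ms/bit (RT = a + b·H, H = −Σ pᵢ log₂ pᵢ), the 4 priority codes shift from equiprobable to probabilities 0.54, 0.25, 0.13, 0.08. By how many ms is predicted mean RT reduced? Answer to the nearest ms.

Equiprobable entropy H₀ = log₂ 4 = 2.0000 bits.
Skewed entropy H = −Σ pᵢ log₂ pᵢ = 1.6542 bits.
ΔRT = b·(H₀ − H) = 50 × 0.3458 = 17.29 ms.

17 ms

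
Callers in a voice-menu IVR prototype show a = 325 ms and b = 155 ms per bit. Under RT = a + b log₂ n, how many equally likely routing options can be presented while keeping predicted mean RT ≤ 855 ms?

10

Set 325 + 155·log₂ n ≤ 855 → log₂ n ≤ (855 − 325)/155 = 3.4194.
So n ≤ 2^3.4194 = 10.699; the largest integer n is 10.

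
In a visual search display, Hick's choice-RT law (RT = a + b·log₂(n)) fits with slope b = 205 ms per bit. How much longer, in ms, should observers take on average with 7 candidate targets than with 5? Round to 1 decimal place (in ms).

The intercept a cancels: ΔRT = b·(log₂ n₂ − log₂ n₁) = b·log₂(n₂/n₁).
log₂(7) − log₂(5) = 2.8074 − 2.3219 = 0.4854.
ΔRT = 205 × 0.4854 = 99.512 ms.

99.5 ms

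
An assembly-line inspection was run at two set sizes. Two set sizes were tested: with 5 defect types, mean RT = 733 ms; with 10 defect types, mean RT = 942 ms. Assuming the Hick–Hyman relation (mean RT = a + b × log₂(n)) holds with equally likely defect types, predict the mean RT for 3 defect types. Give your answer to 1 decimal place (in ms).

579.0 ms

Solve the two-equation system in a and b:
  b = (942 − 733) / (log₂ 10 − log₂ 5) = 209 / (3.3219 − 2.3219) = 209.000 ms/bit
  a = 733 − 209.000 × 2.3219 = 247.717 ms
Then RT(3) = 247.717 + 209.000 × log₂ 3 = 247.717 + 209.000 × 1.5850 ≈ 578.974 ms.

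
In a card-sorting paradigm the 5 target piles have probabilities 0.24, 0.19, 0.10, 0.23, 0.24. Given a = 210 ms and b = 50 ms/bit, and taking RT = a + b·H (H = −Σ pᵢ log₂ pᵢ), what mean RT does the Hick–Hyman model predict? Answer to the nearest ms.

323 ms

Entropy contributions −pᵢ log₂ pᵢ: 0.4941, 0.4552, 0.3322, 0.4877, 0.4941; sum H = 2.2634 bits.
RT = a + bH = 210 + 50·2.2634 = 323.17 ms.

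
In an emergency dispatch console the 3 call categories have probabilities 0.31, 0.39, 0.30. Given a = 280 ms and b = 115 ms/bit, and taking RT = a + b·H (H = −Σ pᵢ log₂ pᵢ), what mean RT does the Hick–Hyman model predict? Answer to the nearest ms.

461 ms

Entropy contributions −pᵢ log₂ pᵢ: 0.5238, 0.5298, 0.5211; sum H = 1.5747 bits.
RT = a + bH = 280 + 115·1.5747 = 461.09 ms.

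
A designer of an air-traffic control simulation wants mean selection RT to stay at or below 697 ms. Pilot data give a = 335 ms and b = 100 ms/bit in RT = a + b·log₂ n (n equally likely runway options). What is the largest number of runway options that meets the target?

Set 335 + 100·log₂ n ≤ 697 → log₂ n ≤ (697 − 335)/100 = 3.6200.
So n ≤ 2^3.6200 = 12.295; the largest integer n is 12.

12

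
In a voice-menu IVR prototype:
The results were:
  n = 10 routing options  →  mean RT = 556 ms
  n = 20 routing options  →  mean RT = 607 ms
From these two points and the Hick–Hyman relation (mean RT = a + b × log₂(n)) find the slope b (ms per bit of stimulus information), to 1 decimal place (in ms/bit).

51.0 ms/bit

b = (RT₂ − RT₁)/(log₂ n₂ − log₂ n₁) = (607 − 556)/(4.3219 − 3.3219) = 51.000 ms/bit.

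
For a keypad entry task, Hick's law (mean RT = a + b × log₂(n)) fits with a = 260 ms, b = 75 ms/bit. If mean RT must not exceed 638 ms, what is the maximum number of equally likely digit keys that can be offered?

32

75·log₂ n ≤ 638 − 260 = 378, giving log₂ n ≤ 5.0400 and n ≤ 32.900. The largest whole number is 32.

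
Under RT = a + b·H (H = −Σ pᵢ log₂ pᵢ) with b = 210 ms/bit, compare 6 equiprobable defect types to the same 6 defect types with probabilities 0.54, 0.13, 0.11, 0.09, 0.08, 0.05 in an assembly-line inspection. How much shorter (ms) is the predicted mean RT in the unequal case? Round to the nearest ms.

116 ms

Equiprobable entropy H₀ = log₂ 6 = 2.5850 bits.
Skewed entropy H = −Σ pᵢ log₂ pᵢ = 2.0332 bits.
ΔRT = b·(H₀ − H) = 210 × 0.5517 = 115.86 ms.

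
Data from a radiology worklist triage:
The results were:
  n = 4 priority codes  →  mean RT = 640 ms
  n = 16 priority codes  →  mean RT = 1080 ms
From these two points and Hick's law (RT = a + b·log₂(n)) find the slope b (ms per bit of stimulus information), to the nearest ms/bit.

220 ms/bit

The slope on a log₂ axis is (1080 − 640) / (4 − 2) = 220 ms/bit.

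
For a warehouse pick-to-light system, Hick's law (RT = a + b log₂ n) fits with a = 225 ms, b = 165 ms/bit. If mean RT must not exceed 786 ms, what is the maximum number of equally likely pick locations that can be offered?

10

Set 225 + 165·log₂ n ≤ 786 → log₂ n ≤ (786 − 225)/165 = 3.4000.
So n ≤ 2^3.4000 = 10.556; the largest integer n is 10.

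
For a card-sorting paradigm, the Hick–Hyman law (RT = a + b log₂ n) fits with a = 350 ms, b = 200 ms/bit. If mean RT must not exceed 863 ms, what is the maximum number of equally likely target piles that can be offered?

200·log₂ n ≤ 863 − 350 = 513, giving log₂ n ≤ 2.5650 and n ≤ 5.918. The largest whole number is 5.

5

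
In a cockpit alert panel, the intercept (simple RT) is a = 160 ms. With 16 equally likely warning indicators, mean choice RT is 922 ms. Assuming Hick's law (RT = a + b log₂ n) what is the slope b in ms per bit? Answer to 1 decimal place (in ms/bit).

190.5 ms/bit

log₂(16) = 4 bits.
b = (RT − a)/log₂ n = (922 − 160) / 4 = 190.500 ms/bit.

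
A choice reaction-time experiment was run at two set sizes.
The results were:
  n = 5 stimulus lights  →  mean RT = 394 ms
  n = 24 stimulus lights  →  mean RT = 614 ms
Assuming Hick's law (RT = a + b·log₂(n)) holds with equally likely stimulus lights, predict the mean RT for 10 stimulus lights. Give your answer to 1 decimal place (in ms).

Fit slope and intercept:
  b = (614 − 394) / (log₂ 24 − log₂ 5) = 220 / (4.5850 − 2.3219) = 97.215 ms/bit
  a = 394 − 97.215 × 2.3219 = 168.275 ms
Then RT(10) = 168.275 + 97.215 × log₂ 10 = 168.275 + 97.215 × 3.3219 ≈ 491.215 ms.

491.2 ms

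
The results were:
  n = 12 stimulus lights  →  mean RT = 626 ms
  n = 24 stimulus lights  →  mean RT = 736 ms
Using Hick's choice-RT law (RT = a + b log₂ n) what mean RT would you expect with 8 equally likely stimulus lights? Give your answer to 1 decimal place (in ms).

Solve the two-equation system in a and b:
  b = (736 − 626) / (log₂ 24 − log₂ 12) = 110 / (4.5850 − 3.5850) = 110.000 ms/bit
  a = 626 − 110.000 × 3.5850 = 231.654 ms
Then RT(8) = 231.654 + 110.000 × log₂ 8 = 231.654 + 110.000 × 3 ≈ 561.654 ms.

561.7 ms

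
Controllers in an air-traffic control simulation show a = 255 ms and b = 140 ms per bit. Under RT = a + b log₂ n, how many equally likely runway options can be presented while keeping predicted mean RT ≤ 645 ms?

6

140·log₂ n ≤ 645 − 255 = 390, giving log₂ n ≤ 2.7857 and n ≤ 6.896. The largest whole number is 6.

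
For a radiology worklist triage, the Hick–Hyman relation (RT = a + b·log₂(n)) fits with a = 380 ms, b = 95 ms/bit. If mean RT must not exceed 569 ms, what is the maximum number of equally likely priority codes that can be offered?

Information budget: (569 − 380)/95 = 1.9895 bits, so n ≤ 2^1.9895 = 3.971 → at most 3.

3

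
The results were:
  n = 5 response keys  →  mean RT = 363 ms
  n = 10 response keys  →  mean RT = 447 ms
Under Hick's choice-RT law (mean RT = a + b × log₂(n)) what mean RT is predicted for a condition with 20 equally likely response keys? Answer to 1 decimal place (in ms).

Fit slope and intercept:
  b = (447 − 363) / (log₂ 10 − log₂ 5) = 84 / (3.3219 − 2.3219) = 84.000 ms/bit
  a = 363 − 84.000 × 2.3219 = 167.958 ms
Then RT(20) = 167.958 + 84.000 × log₂ 20 = 167.958 + 84.000 × 4.3219 ≈ 531.000 ms.

531.0 ms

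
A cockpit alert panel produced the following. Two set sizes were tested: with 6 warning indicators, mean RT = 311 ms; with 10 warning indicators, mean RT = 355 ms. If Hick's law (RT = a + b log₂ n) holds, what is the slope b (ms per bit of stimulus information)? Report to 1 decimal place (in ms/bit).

b = (RT₂ − RT₁)/(log₂ n₂ − log₂ n₁) = (355 − 311)/(3.3219 − 2.5850) = 59.704 ms/bit.

59.7 ms/bit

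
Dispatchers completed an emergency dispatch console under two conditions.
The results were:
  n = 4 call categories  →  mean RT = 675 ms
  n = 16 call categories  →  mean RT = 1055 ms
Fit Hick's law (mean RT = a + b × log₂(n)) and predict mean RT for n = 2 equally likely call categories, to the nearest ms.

485 ms

Solve the two-equation system in a and b:
  b = (1055 − 675) / (log₂ 16 − log₂ 4) = 380 / (4 − 2) = 190 ms/bit
  a = 675 − 190 × 2 = 295 ms
Then RT(2) = 295 + 190 × log₂ 2 = 295 + 190 × 1 ≈ 485.000 ms.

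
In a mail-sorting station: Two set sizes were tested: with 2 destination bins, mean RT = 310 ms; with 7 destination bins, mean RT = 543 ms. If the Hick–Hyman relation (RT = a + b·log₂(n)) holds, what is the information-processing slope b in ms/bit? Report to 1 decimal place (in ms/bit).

b = (RT₂ − RT₁)/(log₂ n₂ − log₂ n₁) = (543 − 310)/(2.8074 − 1) = 128.918 ms/bit.

128.9 ms/bit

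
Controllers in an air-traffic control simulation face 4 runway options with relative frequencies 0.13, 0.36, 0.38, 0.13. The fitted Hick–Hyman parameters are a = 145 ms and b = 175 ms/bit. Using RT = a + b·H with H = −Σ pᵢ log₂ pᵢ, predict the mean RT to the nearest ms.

H = 0.13·log₂(1/0.13) + 0.36·log₂(1/0.36) + 0.38·log₂(1/0.38) + 0.13·log₂(1/0.13) = 1.8264 bits.
RT = 145 + 175 × 1.8264 = 464.61 ms.

465 ms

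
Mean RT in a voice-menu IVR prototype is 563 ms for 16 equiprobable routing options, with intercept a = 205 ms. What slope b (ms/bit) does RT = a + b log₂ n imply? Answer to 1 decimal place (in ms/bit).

89.5 ms/bit

16 alternatives carry log₂ 16 = 4 bits; the choice cost is 563 − 205 = 358 ms, so b = 358/4 = 89.500 ms/bit.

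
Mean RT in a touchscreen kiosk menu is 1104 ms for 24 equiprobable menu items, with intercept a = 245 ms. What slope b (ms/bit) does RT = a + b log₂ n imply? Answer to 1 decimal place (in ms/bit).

187.4 ms/bit

b = (1104 − 245) / log₂(24) = 859 / 4.5850 = 187.352 ms/bit.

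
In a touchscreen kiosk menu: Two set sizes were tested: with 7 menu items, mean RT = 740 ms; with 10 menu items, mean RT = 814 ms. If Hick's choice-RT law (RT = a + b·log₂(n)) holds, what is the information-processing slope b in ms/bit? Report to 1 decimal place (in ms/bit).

Slope: b = (814 − 740) / (log₂ 10 − log₂ 7) = 74/0.5146 = 143.809 ms/bit.

143.8 ms/bit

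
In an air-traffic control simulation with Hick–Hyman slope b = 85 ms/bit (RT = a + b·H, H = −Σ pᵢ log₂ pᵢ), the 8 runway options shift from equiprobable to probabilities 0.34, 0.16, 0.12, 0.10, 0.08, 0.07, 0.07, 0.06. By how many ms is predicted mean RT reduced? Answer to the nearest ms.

The RT saving is b·ΔH. Equiprobable H₀ = log₂(8) = 3.0000 bits; with the given probabilities H = 2.7236 bits.
b·(H₀ − H) = 85 × (3.0000 − 2.7236) = 23.49 ms.

23 ms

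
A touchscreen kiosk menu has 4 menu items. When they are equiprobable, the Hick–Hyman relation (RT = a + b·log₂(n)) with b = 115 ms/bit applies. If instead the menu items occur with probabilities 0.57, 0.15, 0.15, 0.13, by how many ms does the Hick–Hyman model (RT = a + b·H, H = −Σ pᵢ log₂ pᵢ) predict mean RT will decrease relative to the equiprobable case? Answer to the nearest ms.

Equiprobable entropy H₀ = log₂ 4 = 2.0000 bits.
Skewed entropy H = −Σ pᵢ log₂ pᵢ = 1.6660 bits.
ΔRT = b·(H₀ − H) = 115 × 0.3340 = 38.41 ms.

38 ms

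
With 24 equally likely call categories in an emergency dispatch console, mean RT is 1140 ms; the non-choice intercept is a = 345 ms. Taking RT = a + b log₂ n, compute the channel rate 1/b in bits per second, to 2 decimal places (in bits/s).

Choice component = 1140 − 345 = 795 ms over log₂(24) = 4.5850 bits.
b = 795 / 4.5850 = 173.393 ms/bit, so 1/b = 5.767 bits/s.

5.77 bits/s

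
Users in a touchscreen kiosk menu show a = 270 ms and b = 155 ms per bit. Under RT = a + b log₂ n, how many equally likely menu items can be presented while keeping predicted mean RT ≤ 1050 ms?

155·log₂ n ≤ 1050 − 270 = 780, giving log₂ n ≤ 5.0323 and n ≤ 32.724. The largest whole number is 32.

32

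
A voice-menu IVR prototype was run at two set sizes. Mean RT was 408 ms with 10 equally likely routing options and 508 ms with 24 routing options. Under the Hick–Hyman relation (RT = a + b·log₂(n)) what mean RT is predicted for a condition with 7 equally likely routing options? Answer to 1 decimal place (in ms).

With log₂ n on the abscissa the relation is linear; from the two conditions:
  b = (508 − 408) / (log₂ 24 − log₂ 10) = 100 / (4.5850 − 3.3219) = 79.174 ms/bit
  a = 408 − 79.174 × 3.3219 = 144.988 ms
Then RT(7) = 144.988 + 79.174 × log₂ 7 = 144.988 + 79.174 × 2.8074 ≈ 367.259 ms.

367.3 ms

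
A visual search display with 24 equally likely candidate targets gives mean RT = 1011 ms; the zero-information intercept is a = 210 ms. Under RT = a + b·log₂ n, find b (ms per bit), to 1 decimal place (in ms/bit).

b = (1011 − 210) / log₂(24) = 801 / 4.5850 = 174.702 ms/bit.

174.7 ms/bit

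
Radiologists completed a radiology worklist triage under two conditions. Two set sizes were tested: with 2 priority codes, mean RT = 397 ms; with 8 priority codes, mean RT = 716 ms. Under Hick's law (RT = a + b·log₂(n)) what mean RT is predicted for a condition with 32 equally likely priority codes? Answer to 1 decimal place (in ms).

1035.0 ms

Fit slope and intercept:
  b = (716 − 397) / (log₂ 8 − log₂ 2) = 319 / (3 − 1) = 159.500 ms/bit
  a = 397 − 159.500 × 1 = 237.500 ms
Then RT(32) = 237.500 + 159.500 × log₂ 32 = 237.500 + 159.500 × 5 ≈ 1035.000 ms.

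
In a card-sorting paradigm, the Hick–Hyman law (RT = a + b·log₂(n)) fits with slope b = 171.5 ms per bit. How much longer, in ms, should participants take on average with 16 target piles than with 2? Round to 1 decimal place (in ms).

Only the slope matters, since a is common to both: ΔRT = b·log₂(n₂/n₁).
log₂(16) − log₂(2) = log₂(16/2) = log₂(8) = 3.
ΔRT = 171.5 × 3.0000 = 514.500 ms.

514.5 ms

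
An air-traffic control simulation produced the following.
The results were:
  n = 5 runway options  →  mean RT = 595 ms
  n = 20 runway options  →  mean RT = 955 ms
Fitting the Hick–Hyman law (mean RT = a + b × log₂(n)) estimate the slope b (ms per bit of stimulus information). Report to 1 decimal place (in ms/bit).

b = (RT₂ − RT₁)/(log₂ n₂ − log₂ n₁) = (955 − 595)/(4.3219 − 2.3219) = 180.000 ms/bit.

180.0 ms/bit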